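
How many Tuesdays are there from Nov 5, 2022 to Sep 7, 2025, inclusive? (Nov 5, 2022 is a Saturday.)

Nov 5, 2022 is a Saturday; the first Tuesday on or after it is Nov 8, 2022 (3 days later).
From Nov 8, 2022 to Sep 7, 2025: 53 + 365 + 366 + 250 = 1034 days (rest of 2022, 2023, 2024, to Sep 7, 2025 in 2025).
1034 ÷ 7 = 147 full weeks with remainder 5, so 147 more Tuesdays after the first → 148.

148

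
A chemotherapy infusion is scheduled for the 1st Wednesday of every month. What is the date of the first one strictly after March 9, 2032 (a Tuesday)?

April 7, 2032

March 2032 starts on a Monday, so its 1st Wednesday is March 3, 2032 (2 days in).
That is not after March 9, 2032, so look at April 2032.
April 2032 starts on a Thursday, so its 1st Wednesday is April 7, 2032 (6 days in).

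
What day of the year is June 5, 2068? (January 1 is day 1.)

157

Days in months before June: 31 + 29 + 31 + 30 + 31 = 152.
Plus 5 days into June → day 157.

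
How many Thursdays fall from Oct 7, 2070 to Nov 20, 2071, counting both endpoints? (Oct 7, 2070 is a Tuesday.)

59

Oct 7, 2070 is a Tuesday; the first Thursday on or after it is Oct 9, 2070 (2 days later).
From Oct 9, 2070 to Nov 20, 2071: 83 + 324 = 407 days (rest of 2070, to Nov 20, 2071 in 2071).
407 ÷ 7 = 58 full weeks with remainder 1, so 58 more Thursdays after the first → 59.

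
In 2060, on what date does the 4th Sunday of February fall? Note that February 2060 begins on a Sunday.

February 22, 2060

February 2060 begins on a Sunday, so the first Sunday is February 1.
The 4th Sunday is 3 weeks later: 1 + 21 = 22.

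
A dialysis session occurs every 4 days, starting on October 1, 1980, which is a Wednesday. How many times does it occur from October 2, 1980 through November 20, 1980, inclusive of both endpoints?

12

Occurrences land 4·i days after October 1, 1980 for i = 0, 1, 2, …
October 2, 1980 is 1 day after the start; 1 ÷ 4 = 0 remainder 1; since the remainder is 1, round up to i = 1. First occurrence in the window: #2 on October 5, 1980 (1×4 = 4 days in).
November 20, 1980 is 50 days after the start; 50 ÷ 4 = 12 remainder 2. Last occurrence in the window: #13 on November 18, 1980.
Occurrences #2 through #13: 12 in total.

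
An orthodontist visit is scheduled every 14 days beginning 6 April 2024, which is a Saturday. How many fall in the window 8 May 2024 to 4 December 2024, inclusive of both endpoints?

Occurrences land 14·i days after 6 April 2024 for i = 0, 1, 2, …
8 May 2024 is 32 days after the start; 32 ÷ 14 = 2 remainder 4; since the remainder is 4, round up to i = 3. First occurrence in the window: #4 on 18 May 2024 (3×14 = 42 days in).
4 December 2024 is 242 days after the start; 242 ÷ 14 = 17 remainder 4. Last occurrence in the window: #18 on 30 November 2024.
Occurrences #4 through #18: 15 in total.

15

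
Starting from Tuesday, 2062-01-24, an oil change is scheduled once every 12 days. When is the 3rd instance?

2062-02-17

The 3rd occurrence is 2 intervals after the first: 2 × 12 = 24 days after 2062-01-24.
January has 31 days — 7 days to the end of January leaves 17.
17 days into February → 2062-02-17.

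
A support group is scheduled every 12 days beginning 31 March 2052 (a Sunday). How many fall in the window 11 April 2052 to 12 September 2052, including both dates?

13

Occurrences land 12·i days after 31 March 2052 for i = 0, 1, 2, …
11 April 2052 is 11 days after the start; 11 ÷ 12 = 0 remainder 11; since the remainder is 11, round up to i = 1. First occurrence in the window: #2 on 12 April 2052 (1×12 = 12 days in).
12 September 2052 is 165 days after the start; 165 ÷ 12 = 13 remainder 9. Last occurrence in the window: #14 on 3 September 2052.
Occurrences #2 through #14: 13 in total.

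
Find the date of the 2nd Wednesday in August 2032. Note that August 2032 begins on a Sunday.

August 2032 begins on a Sunday, so the first Wednesday is August 4 (3 days later).
The 2nd Wednesday is 1 weeks later: 4 + 7 = 11.

11 August 2032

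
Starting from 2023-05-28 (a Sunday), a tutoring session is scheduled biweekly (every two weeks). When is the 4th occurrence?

The 4th occurrence is 3 intervals after the first: 3 × 14 = 42 days after 2023-05-28.
May has 31 days — 3 days to the end of May leaves 39.
June has 30 days (9 left).
9 days into July → 2023-07-09.

2023-07-09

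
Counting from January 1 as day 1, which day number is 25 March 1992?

Days in months before March: 31 + 29 = 60.
Plus 25 days into March → day 85.

85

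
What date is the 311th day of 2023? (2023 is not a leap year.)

January has 31 days (311 − 31 = 280 remain).
February has 28 days (280 − 28 = 252 remain).
March has 31 days (252 − 31 = 221 remain).
April has 30 days (221 − 30 = 191 remain).
May has 31 days (191 − 31 = 160 remain).
June has 30 days (160 − 30 = 130 remain).
July has 31 days (130 − 31 = 99 remain).
August has 31 days (99 − 31 = 68 remain).
September has 30 days (68 − 30 = 38 remain).
October has 31 days (38 − 31 = 7 remain).
7 into November → November 7.

2023-11-07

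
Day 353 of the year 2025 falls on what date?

January has 31 days (353 − 31 = 322 remain).
February has 28 days (322 − 28 = 294 remain).
March has 31 days (294 − 31 = 263 remain).
April has 30 days (263 − 30 = 233 remain).
May has 31 days (233 − 31 = 202 remain).
June has 30 days (202 − 30 = 172 remain).
July has 31 days (172 − 31 = 141 remain).
August has 31 days (141 − 31 = 110 remain).
September has 30 days (110 − 30 = 80 remain).
October has 31 days (80 − 31 = 49 remain).
November has 30 days (49 − 30 = 19 remain).
19 into December → December 19.

December 19, 2025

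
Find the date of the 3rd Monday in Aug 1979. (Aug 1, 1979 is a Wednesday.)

Aug 20, 1979

Aug 1979 begins on a Wednesday, so the first Monday is Aug 6 (5 days later).
The 3rd Monday is 2 weeks later: 6 + 14 = 20.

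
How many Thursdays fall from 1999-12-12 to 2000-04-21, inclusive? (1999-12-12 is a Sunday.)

1999-12-12 is a Sunday; the first Thursday on or after it is 1999-12-16 (4 days later).
From 1999-12-16 to 2000-04-21: 15 + 31 + 29 + 31 + 21 = 127 days (rest of December, January, February, March, April).
127 ÷ 7 = 18 full weeks with remainder 1, so 18 more Thursdays after the first → 19.

19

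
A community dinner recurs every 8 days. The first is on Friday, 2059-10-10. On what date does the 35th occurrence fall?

2060-07-08

The 35th occurrence is 34 intervals after the first: 34 × 8 = 272 days after 2059-10-10.
October has 31 days — 21 days to the end of October leaves 251.
November has 30 days (221 left).
December has 31 days (190 left).
January has 31 days (159 left).
February has 29 days (130 left).
March has 31 days (99 left).
April has 30 days (69 left).
May has 31 days (38 left).
June has 30 days (8 left).
8 days into July → 2060-07-08.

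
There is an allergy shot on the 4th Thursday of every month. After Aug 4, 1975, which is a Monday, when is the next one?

Aug 28, 1975

Aug 1975 starts on a Friday; its first Thursday is the 7th, so the 4th Thursday is the 28th — Aug 28, 1975.
Aug 28, 1975 is after Aug 4, 1975, so that is the next one.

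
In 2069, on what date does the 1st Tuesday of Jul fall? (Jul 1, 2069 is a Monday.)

Jul 2069 begins on a Monday, so the first Tuesday is Jul 2 (1 day later).

Jul 2, 2069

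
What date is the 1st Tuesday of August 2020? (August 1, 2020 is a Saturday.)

4 August 2020

August 2020 begins on a Saturday, so the first Tuesday is August 4 (3 days later).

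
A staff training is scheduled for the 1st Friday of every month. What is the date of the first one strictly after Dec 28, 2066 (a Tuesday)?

Jan 7, 2067

Dec 2066 starts on a Wednesday, so its 1st Friday is Dec 3, 2066 (2 days in).
That is not after Dec 28, 2066, so look at Jan 2067.
Jan 2067 starts on a Saturday, so its 1st Friday is Jan 7, 2067 (6 days in).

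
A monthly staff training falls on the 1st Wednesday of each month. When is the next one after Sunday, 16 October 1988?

2 November 1988

October 1988 starts on a Saturday, so its 1st Wednesday is 5 October 1988 (4 days in).
That is not after 16 October 1988, so look at November 1988.
November 1988 starts on a Tuesday, so its 1st Wednesday is 2 November 1988 (1 day in).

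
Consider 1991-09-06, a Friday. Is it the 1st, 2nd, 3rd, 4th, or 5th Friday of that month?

Day 6 falls in week ⌈6/7⌉ of the month.
Days 1–7 hold the 1st Friday, 8–14 the 2nd, 15–21 the 3rd, 22–28 the 4th, 29–31 the 5th.
6 is in the range for the 1st.

1st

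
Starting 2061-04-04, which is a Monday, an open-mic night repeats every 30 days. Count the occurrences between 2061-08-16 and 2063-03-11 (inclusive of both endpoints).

Occurrences land 30·i days after 2061-04-04 for i = 0, 1, 2, …
2061-08-16 is 134 days after the start; 134 ÷ 30 = 4 remainder 14; since the remainder is 14, round up to i = 5. First occurrence in the window: #6 on 2061-09-01 (5×30 = 150 days in).
2063-03-11 is 706 days after the start; 706 ÷ 30 = 23 remainder 16. Last occurrence in the window: #24 on 2063-02-23.
Occurrences #6 through #24: 19 in total.

19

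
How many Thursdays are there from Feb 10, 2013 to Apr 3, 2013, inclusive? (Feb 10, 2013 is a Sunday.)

Feb 10, 2013 is a Sunday; the first Thursday on or after it is Feb 14, 2013 (4 days later).
From Feb 14, 2013 to Apr 3, 2013: 14 + 31 + 3 = 48 days (rest of Feb, Mar, Apr).
48 ÷ 7 = 6 full weeks with remainder 6, so 6 more Thursdays after the first → 7.

7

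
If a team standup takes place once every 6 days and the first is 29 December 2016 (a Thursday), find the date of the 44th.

13 September 2017

The 44th occurrence is 43 intervals after the first: 43 × 6 = 258 days after 29 December 2016.
December has 31 days — 2 days to the end of December leaves 256.
January has 31 days (225 left).
February has 28 days (197 left).
March has 31 days (166 left).
April has 30 days (136 left).
May has 31 days (105 left).
June has 30 days (75 left).
July has 31 days (44 left).
August has 31 days (13 left).
13 days into September → 13 September 2017.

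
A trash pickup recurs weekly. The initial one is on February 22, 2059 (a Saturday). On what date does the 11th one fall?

The 11th occurrence is 10 intervals after the first: 10 × 7 = 70 days after February 22, 2059.
February has 28 days — 6 days to the end of February leaves 64.
March has 31 days (33 left).
April has 30 days (3 left).
3 days into May → May 3, 2059.

May 3, 2059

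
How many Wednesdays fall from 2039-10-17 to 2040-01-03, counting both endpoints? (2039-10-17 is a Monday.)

2039-10-17 is a Monday; the first Wednesday on or after it is 2039-10-19 (2 days later).
From 2039-10-19 to 2040-01-03: 12 + 30 + 31 + 3 = 76 days (rest of October, November, December, January).
76 ÷ 7 = 10 full weeks with remainder 6, so 10 more Wednesdays after the first → 11.

11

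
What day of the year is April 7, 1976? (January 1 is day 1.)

98

Days in months before April: 31 + 29 + 31 = 91.
Plus 7 days into April → day 98.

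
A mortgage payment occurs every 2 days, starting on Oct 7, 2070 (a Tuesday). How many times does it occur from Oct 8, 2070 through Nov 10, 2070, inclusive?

Occurrences land 2·i days after Oct 7, 2070 for i = 0, 1, 2, …
Oct 8, 2070 is 1 day after the start; 1 ÷ 2 = 0 remainder 1; since the remainder is 1, round up to i = 1. First occurrence in the window: #2 on Oct 9, 2070 (1×2 = 2 days in).
Nov 10, 2070 is 34 days after the start; 34 ÷ 2 = 17 remainder 0. Last occurrence in the window: #18 on Nov 10, 2070.
Occurrences #2 through #18: 17 in total.

17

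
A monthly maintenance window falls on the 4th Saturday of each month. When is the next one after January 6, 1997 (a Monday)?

January 1997 starts on a Wednesday; its first Saturday is the 4th, so the 4th Saturday is the 25th — January 25, 1997.
January 25, 1997 is after January 6, 1997, so that is the next one.

January 25, 1997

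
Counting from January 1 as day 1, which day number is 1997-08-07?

219

Days in months before August: 31 + 28 + 31 + 30 + 31 + 30 + 31 = 212.
Plus 7 days into August → day 219.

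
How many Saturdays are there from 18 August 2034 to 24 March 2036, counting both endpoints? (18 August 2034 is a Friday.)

18 August 2034 is a Friday; the first Saturday on or after it is 19 August 2034 (1 day later).
From 19 August 2034 to 24 March 2036: 134 + 365 + 84 = 583 days (rest of 2034, 2035, to 24 March 2036 in 2036).
583 ÷ 7 = 83 full weeks with remainder 2, so 83 more Saturdays after the first → 84.

84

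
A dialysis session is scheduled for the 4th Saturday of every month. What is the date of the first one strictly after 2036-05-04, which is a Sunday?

2036-05-24

May 2036 starts on a Thursday; its first Saturday is the 3rd, so the 4th Saturday is the 24th — 2036-05-24.
2036-05-24 is after 2036-05-04, so that is the next one.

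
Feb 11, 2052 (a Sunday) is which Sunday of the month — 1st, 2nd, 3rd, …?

2nd

Day 11 falls in week ⌈11/7⌉ of the month.
Days 1–7 hold the 1st Sunday, 8–14 the 2nd, 15–21 the 3rd, 22–28 the 4th, 29–31 the 5th.
11 is in the range for the 2nd.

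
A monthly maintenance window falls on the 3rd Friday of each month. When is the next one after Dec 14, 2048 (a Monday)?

Dec 2048 starts on a Tuesday; its first Friday is the 4th, so the 3rd Friday is the 18th — Dec 18, 2048.
Dec 18, 2048 is after Dec 14, 2048, so that is the next one.

Dec 18, 2048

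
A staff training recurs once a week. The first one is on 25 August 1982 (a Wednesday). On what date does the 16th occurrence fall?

The 16th occurrence is 15 intervals after the first: 15 × 7 = 105 days after 25 August 1982.
August has 31 days — 6 days to the end of August leaves 99.
September has 30 days (69 left).
October has 31 days (38 left).
November has 30 days (8 left).
8 days into December → 8 December 1982.

8 December 1982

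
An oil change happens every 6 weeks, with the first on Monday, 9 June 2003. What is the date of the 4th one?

13 October 2003

The 4th occurrence is 3 intervals after the first: 3 × 42 = 126 days after 9 June 2003.
June has 30 days — 21 days to the end of June leaves 105.
July has 31 days (74 left).
August has 31 days (43 left).
September has 30 days (13 left).
13 days into October → 13 October 2003.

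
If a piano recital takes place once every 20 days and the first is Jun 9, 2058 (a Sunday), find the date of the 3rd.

The 3rd occurrence is 2 intervals after the first: 2 × 20 = 40 days after Jun 9, 2058.
Jun has 30 days — 21 days to the end of Jun leaves 19.
19 days into Jul → Jul 19, 2058.

Jul 19, 2058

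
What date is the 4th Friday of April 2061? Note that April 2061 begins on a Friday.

22 April 2061

April 2061 begins on a Friday, so the first Friday is April 1.
The 4th Friday is 3 weeks later: 1 + 21 = 22.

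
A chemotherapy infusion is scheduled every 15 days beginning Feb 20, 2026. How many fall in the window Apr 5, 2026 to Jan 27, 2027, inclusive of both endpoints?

Occurrences land 15·i days after Feb 20, 2026 for i = 0, 1, 2, …
Apr 5, 2026 is 44 days after the start; 44 ÷ 15 = 2 remainder 14; since the remainder is 14, round up to i = 3. First occurrence in the window: #4 on Apr 6, 2026 (3×15 = 45 days in).
Jan 27, 2027 is 341 days after the start; 341 ÷ 15 = 22 remainder 11. Last occurrence in the window: #23 on Jan 16, 2027.
Occurrences #4 through #23: 20 in total.

20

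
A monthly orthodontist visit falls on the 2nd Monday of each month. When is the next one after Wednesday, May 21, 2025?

June 9, 2025

May 2025 starts on a Thursday; its first Monday is the 5th, so the 2nd Monday is the 12th — May 12, 2025.
That is not after May 21, 2025, so look at June 2025.
June 2025 starts on a Sunday; its first Monday is the 2nd, so the 2nd Monday is the 9th — June 9, 2025.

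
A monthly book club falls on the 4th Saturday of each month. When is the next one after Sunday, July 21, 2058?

July 27, 2058

July 2058 starts on a Monday; its first Saturday is the 6th, so the 4th Saturday is the 27th — July 27, 2058.
July 27, 2058 is after July 21, 2058, so that is the next one.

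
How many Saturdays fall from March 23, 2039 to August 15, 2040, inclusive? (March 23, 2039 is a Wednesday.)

73

March 23, 2039 is a Wednesday; the first Saturday on or after it is March 26, 2039 (3 days later).
From March 26, 2039 to August 15, 2040: 280 + 228 = 508 days (rest of 2039, to August 15, 2040 in 2040).
508 ÷ 7 = 72 full weeks with remainder 4, so 72 more Saturdays after the first → 73.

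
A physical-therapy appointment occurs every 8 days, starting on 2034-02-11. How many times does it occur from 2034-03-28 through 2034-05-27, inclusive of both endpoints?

8

Occurrences land 8·i days after 2034-02-11 for i = 0, 1, 2, …
2034-03-28 is 45 days after the start; 45 ÷ 8 = 5 remainder 5; since the remainder is 5, round up to i = 6. First occurrence in the window: #7 on 2034-03-31 (6×8 = 48 days in).
2034-05-27 is 105 days after the start; 105 ÷ 8 = 13 remainder 1. Last occurrence in the window: #14 on 2034-05-26.
Occurrences #7 through #14: 8 in total.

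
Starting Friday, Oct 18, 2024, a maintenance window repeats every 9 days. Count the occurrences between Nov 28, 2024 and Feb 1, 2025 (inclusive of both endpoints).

7

Occurrences land 9·i days after Oct 18, 2024 for i = 0, 1, 2, …
Nov 28, 2024 is 41 days after the start; 41 ÷ 9 = 4 remainder 5; since the remainder is 5, round up to i = 5. First occurrence in the window: #6 on Dec 2, 2024 (5×9 = 45 days in).
Feb 1, 2025 is 106 days after the start; 106 ÷ 9 = 11 remainder 7. Last occurrence in the window: #12 on Jan 25, 2025.
Occurrences #6 through #12: 7 in total.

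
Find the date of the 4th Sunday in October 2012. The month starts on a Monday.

28 October 2012

October 2012 begins on a Monday, so the first Sunday is October 7 (6 days later).
The 4th Sunday is 3 weeks later: 7 + 21 = 28.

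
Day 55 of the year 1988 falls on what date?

Jan has 31 days (55 − 31 = 24 remain).
24 into Feb → Feb 24.

Feb 24, 1988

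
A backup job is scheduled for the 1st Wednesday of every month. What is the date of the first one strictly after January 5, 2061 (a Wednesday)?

January 2061 starts on a Saturday, so its 1st Wednesday is January 5, 2061 (4 days in).
That is not after January 5, 2061, so look at February 2061.
February 2061 starts on a Tuesday, so its 1st Wednesday is February 2, 2061 (1 day in).

February 2, 2061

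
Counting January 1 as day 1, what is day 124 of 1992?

May 3, 1992

Jan has 31 days (124 − 31 = 93 remain).
Feb has 29 days (93 − 29 = 64 remain).
Mar has 31 days (64 − 31 = 33 remain).
Apr has 30 days (33 − 30 = 3 remain).
3 into May → May 3.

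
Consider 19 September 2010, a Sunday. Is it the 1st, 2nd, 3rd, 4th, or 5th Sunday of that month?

Day 19 falls in week ⌈19/7⌉ of the month.
Days 1–7 hold the 1st Sunday, 8–14 the 2nd, 15–21 the 3rd, 22–28 the 4th, 29–31 the 5th.
19 is in the range for the 3rd.

3rd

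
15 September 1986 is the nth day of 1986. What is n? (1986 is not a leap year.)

Days in months before September: 31 + 28 + 31 + 30 + 31 + 30 + 31 + 31 = 243.
Plus 15 days into September → day 258.

258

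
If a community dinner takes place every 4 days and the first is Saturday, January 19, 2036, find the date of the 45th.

The 45th occurrence is 44 intervals after the first: 44 × 4 = 176 days after January 19, 2036.
January has 31 days — 12 days to the end of January leaves 164.
February has 29 days (135 left).
March has 31 days (104 left).
April has 30 days (74 left).
May has 31 days (43 left).
June has 30 days (13 left).
13 days into July → July 13, 2036.

July 13, 2036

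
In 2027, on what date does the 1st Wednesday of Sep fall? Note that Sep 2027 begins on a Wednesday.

Sep 2027 begins on a Wednesday, so the first Wednesday is Sep 1.

Sep 1, 2027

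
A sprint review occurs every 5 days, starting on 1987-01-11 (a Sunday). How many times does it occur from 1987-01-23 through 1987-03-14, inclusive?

Occurrences land 5·i days after 1987-01-11 for i = 0, 1, 2, …
1987-01-23 is 12 days after the start; 12 ÷ 5 = 2 remainder 2; since the remainder is 2, round up to i = 3. First occurrence in the window: #4 on 1987-01-26 (3×5 = 15 days in).
1987-03-14 is 62 days after the start; 62 ÷ 5 = 12 remainder 2. Last occurrence in the window: #13 on 1987-03-12.
Occurrences #4 through #13: 10 in total.

10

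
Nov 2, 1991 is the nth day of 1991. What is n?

Days in months before Nov: 31 + 28 + 31 + 30 + 31 + 30 + 31 + 31 + 30 + 31 = 304.
Plus 2 days into Nov → day 306.

306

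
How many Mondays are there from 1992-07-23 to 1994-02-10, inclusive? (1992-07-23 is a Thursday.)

81

1992-07-23 is a Thursday; the first Monday on or after it is 1992-07-27 (4 days later).
From 1992-07-27 to 1994-02-10: 157 + 365 + 41 = 563 days (rest of 1992, 1993, to 1994-02-10 in 1994).
563 ÷ 7 = 80 full weeks with remainder 3, so 80 more Mondays after the first → 81.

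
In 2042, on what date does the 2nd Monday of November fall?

November 10, 2042

The first Monday of November 2042 is November 3.
The 2nd Monday is 1 weeks later: 3 + 7 = 10.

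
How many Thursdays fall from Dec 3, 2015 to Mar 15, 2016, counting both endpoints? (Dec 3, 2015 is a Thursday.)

15

Dec 3, 2015 is a Thursday; the first Thursday on or after it is Dec 3, 2015.
From Dec 3, 2015 to Mar 15, 2016: 28 + 31 + 29 + 15 = 103 days (rest of Dec, Jan, Feb, Mar).
103 ÷ 7 = 14 full weeks with remainder 5, so 14 more Thursdays after the first → 15.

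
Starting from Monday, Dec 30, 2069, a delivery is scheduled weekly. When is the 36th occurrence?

The 36th occurrence is 35 intervals after the first: 35 × 7 = 245 days after Dec 30, 2069.
Dec has 31 days — 1 day to the end of Dec leaves 244.
Jan has 31 days (213 left).
Feb has 28 days (185 left).
Mar has 31 days (154 left).
Apr has 30 days (124 left).
May has 31 days (93 left).
Jun has 30 days (63 left).
Jul has 31 days (32 left).
Aug has 31 days (1 left).
1 day into Sep → Sep 1, 2070.

Sep 1, 2070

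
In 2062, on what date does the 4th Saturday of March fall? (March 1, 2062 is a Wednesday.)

25 March 2062

March 2062 begins on a Wednesday, so the first Saturday is March 4 (3 days later).
The 4th Saturday is 3 weeks later: 4 + 21 = 25.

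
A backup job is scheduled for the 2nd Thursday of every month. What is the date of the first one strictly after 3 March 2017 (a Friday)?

March 2017 starts on a Wednesday; its first Thursday is the 2nd, so the 2nd Thursday is the 9th — 9 March 2017.
9 March 2017 is after 3 March 2017, so that is the next one.

9 March 2017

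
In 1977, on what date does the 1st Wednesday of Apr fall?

Apr 1977 begins on a Friday, so the first Wednesday is Apr 6 (5 days later).

Apr 6, 1977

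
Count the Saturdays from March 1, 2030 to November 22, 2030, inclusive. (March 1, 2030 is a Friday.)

March 1, 2030 is a Friday; the first Saturday on or after it is March 2, 2030 (1 day later).
From March 2, 2030 to November 22, 2030: 29 + 30 + 31 + 30 + 31 + 31 + 30 + 31 + 22 = 265 days (rest of March, April, May, June, July, August, September, October, November).
265 ÷ 7 = 37 full weeks with remainder 6, so 37 more Saturdays after the first → 38.

38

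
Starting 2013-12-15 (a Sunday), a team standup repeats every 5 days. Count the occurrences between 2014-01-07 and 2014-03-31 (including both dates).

Occurrences land 5·i days after 2013-12-15 for i = 0, 1, 2, …
2014-01-07 is 23 days after the start; 23 ÷ 5 = 4 remainder 3; since the remainder is 3, round up to i = 5. First occurrence in the window: #6 on 2014-01-09 (5×5 = 25 days in).
2014-03-31 is 106 days after the start; 106 ÷ 5 = 21 remainder 1. Last occurrence in the window: #22 on 2014-03-30.
Occurrences #6 through #22: 17 in total.

17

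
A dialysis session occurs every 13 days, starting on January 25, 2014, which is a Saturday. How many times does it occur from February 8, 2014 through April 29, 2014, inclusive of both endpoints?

Occurrences land 13·i days after January 25, 2014 for i = 0, 1, 2, …
February 8, 2014 is 14 days after the start; 14 ÷ 13 = 1 remainder 1; since the remainder is 1, round up to i = 2. First occurrence in the window: #3 on February 20, 2014 (2×13 = 26 days in).
April 29, 2014 is 94 days after the start; 94 ÷ 13 = 7 remainder 3. Last occurrence in the window: #8 on April 26, 2014.
Occurrences #3 through #8: 6 in total.

6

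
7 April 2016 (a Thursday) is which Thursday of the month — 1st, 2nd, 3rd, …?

1st

Day 7 falls in week ⌈7/7⌉ of the month.
Days 1–7 hold the 1st Thursday, 8–14 the 2nd, 15–21 the 3rd, 22–28 the 4th, 29–31 the 5th.
7 is in the range for the 1st.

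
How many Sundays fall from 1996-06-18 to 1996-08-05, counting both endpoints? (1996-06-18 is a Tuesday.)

1996-06-18 is a Tuesday; the first Sunday on or after it is 1996-06-23 (5 days later).
From 1996-06-23 to 1996-08-05: 7 + 31 + 5 = 43 days (rest of June, July, August).
43 ÷ 7 = 6 full weeks with remainder 1, so 6 more Sundays after the first → 7.

7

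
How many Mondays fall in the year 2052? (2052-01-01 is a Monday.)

2052-01-01 is a Monday; the first Monday on or after it is 2052-01-01.
From 2052-01-01 to 2052-12-31: 30 + 29 + 31 + 30 + 31 + 30 + 31 + 31 + 30 + 31 + 30 + 31 = 365 days (rest of January, February, March, April, May, June, July, August, September, October, November, December).
365 ÷ 7 = 52 full weeks with remainder 1, so 52 more Mondays after the first → 53.

53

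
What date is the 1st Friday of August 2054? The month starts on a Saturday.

2054-08-07

August 2054 begins on a Saturday, so the first Friday is August 7 (6 days later).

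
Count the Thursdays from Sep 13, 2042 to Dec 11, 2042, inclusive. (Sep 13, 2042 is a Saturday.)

13

Sep 13, 2042 is a Saturday; the first Thursday on or after it is Sep 18, 2042 (5 days later).
From Sep 18, 2042 to Dec 11, 2042: 12 + 31 + 30 + 11 = 84 days (rest of Sep, Oct, Nov, Dec).
84 ÷ 7 = 12 full weeks with remainder 0, so 12 more Thursdays after the first → 13.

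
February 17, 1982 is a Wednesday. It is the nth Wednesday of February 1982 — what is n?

Day 17 falls in week ⌈17/7⌉ of the month.
Days 1–7 hold the 1st Wednesday, 8–14 the 2nd, 15–21 the 3rd, 22–28 the 4th, 29–31 the 5th.
17 is in the range for the 3rd.

3rd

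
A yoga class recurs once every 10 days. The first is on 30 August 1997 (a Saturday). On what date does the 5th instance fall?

9 October 1997

The 5th occurrence is 4 intervals after the first: 4 × 10 = 40 days after 30 August 1997.
August has 31 days — 1 day to the end of August leaves 39.
September has 30 days (9 left).
9 days into October → 9 October 1997.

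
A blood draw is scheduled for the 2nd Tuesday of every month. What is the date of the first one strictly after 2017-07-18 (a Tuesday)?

July 2017 starts on a Saturday; its first Tuesday is the 4th, so the 2nd Tuesday is the 11th — 2017-07-11.
That is not after 2017-07-18, so look at August 2017.
August 2017 starts on a Tuesday; its first Tuesday is the 1st, so the 2nd Tuesday is the 8th — 2017-08-08.

2017-08-08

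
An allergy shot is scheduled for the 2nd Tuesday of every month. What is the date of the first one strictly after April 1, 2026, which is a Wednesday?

April 14, 2026

April 2026 starts on a Wednesday; its first Tuesday is the 7th, so the 2nd Tuesday is the 14th — April 14, 2026.
April 14, 2026 is after April 1, 2026, so that is the next one.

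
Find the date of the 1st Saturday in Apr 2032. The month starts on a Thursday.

Apr 2032 begins on a Thursday, so the first Saturday is Apr 3 (2 days later).

Apr 3, 2032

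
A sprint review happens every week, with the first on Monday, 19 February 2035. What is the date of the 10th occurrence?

23 April 2035

The 10th occurrence is 9 intervals after the first: 9 × 7 = 63 days after 19 February 2035.
February has 28 days — 9 days to the end of February leaves 54.
March has 31 days (23 left).
23 days into April → 23 April 2035.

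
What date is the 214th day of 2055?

January has 31 days (214 − 31 = 183 remain).
February has 28 days (183 − 28 = 155 remain).
March has 31 days (155 − 31 = 124 remain).
April has 30 days (124 − 30 = 94 remain).
May has 31 days (94 − 31 = 63 remain).
June has 30 days (63 − 30 = 33 remain).
July has 31 days (33 − 31 = 2 remain).
2 into August → August 2.

August 2, 2055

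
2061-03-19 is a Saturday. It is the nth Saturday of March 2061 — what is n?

3rd

Day 19 falls in week ⌈19/7⌉ of the month.
Days 1–7 hold the 1st Saturday, 8–14 the 2nd, 15–21 the 3rd, 22–28 the 4th, 29–31 the 5th.
19 is in the range for the 3rd.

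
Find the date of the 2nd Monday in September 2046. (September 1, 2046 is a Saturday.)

September 2046 begins on a Saturday, so the first Monday is September 3 (2 days later).
The 2nd Monday is 1 weeks later: 3 + 7 = 10.

10 September 2046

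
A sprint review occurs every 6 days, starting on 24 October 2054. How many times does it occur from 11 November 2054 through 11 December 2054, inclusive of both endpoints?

Occurrences land 6·i days after 24 October 2054 for i = 0, 1, 2, …
11 November 2054 is 18 days after the start; 18 ÷ 6 = 3 remainder 0. First occurrence in the window: #4 on 11 November 2054 (3×6 = 18 days in).
11 December 2054 is 48 days after the start; 48 ÷ 6 = 8 remainder 0. Last occurrence in the window: #9 on 11 December 2054.
Occurrences #4 through #9: 6 in total.

6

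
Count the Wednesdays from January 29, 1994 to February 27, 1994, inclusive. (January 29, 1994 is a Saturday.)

4

January 29, 1994 is a Saturday; the first Wednesday on or after it is February 2, 1994 (4 days later).
From February 2, 1994 to February 27, 1994 is 27 − 2 = 25 days.
25 ÷ 7 = 3 full weeks with remainder 4, so 3 more Wednesdays after the first → 4.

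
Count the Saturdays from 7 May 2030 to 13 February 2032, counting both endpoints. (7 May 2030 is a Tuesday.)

7 May 2030 is a Tuesday; the first Saturday on or after it is 11 May 2030 (4 days later).
From 11 May 2030 to 13 February 2032: 234 + 365 + 44 = 643 days (rest of 2030, 2031, to 13 February 2032 in 2032).
643 ÷ 7 = 91 full weeks with remainder 6, so 91 more Saturdays after the first → 92.

92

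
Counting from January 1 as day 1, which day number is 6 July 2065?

Days in months before July: 31 + 28 + 31 + 30 + 31 + 30 = 181.
Plus 6 days into July → day 187.

187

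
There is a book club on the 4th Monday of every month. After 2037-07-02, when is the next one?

July 2037 starts on a Wednesday; its first Monday is the 6th, so the 4th Monday is the 27th — 2037-07-27.
2037-07-27 is after 2037-07-02, so that is the next one.

2037-07-27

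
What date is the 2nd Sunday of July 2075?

July 2075 begins on a Monday, so the first Sunday is July 7 (6 days later).
The 2nd Sunday is 1 weeks later: 7 + 7 = 14.

July 14, 2075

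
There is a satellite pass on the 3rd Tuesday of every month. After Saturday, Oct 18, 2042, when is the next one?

Oct 2042 starts on a Wednesday; its first Tuesday is the 7th, so the 3rd Tuesday is the 21st — Oct 21, 2042.
Oct 21, 2042 is after Oct 18, 2042, so that is the next one.

Oct 21, 2042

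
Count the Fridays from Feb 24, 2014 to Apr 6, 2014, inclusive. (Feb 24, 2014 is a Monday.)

6

Feb 24, 2014 is a Monday; the first Friday on or after it is Feb 28, 2014 (4 days later).
From Feb 28, 2014 to Apr 6, 2014: 0 + 31 + 6 = 37 days (rest of Feb, Mar, Apr).
37 ÷ 7 = 5 full weeks with remainder 2, so 5 more Fridays after the first → 6.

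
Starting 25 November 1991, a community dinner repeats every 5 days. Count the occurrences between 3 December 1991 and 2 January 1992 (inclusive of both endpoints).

6

Occurrences land 5·i days after 25 November 1991 for i = 0, 1, 2, …
3 December 1991 is 8 days after the start; 8 ÷ 5 = 1 remainder 3; since the remainder is 3, round up to i = 2. First occurrence in the window: #3 on 5 December 1991 (2×5 = 10 days in).
2 January 1992 is 38 days after the start; 38 ÷ 5 = 7 remainder 3. Last occurrence in the window: #8 on 30 December 1991.
Occurrences #3 through #8: 6 in total.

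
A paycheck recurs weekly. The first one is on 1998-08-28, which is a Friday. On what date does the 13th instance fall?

1998-11-20

The 13th occurrence is 12 intervals after the first: 12 × 7 = 84 days after 1998-08-28.
August has 31 days — 3 days to the end of August leaves 81.
September has 30 days (51 left).
October has 31 days (20 left).
20 days into November → 1998-11-20.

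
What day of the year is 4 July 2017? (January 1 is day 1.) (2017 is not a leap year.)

185

Days in months before July: 31 + 28 + 31 + 30 + 31 + 30 = 181.
Plus 4 days into July → day 185.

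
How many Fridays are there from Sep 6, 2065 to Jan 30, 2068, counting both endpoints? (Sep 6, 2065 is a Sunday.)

125

Sep 6, 2065 is a Sunday; the first Friday on or after it is Sep 11, 2065 (5 days later).
From Sep 11, 2065 to Jan 30, 2068: 111 + 365 + 365 + 30 = 871 days (rest of 2065, 2066, 2067, to Jan 30, 2068 in 2068).
871 ÷ 7 = 124 full weeks with remainder 3, so 124 more Fridays after the first → 125.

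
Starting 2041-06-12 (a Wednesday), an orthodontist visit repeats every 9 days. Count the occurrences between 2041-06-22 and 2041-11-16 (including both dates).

Occurrences land 9·i days after 2041-06-12 for i = 0, 1, 2, …
2041-06-22 is 10 days after the start; 10 ÷ 9 = 1 remainder 1; since the remainder is 1, round up to i = 2. First occurrence in the window: #3 on 2041-06-30 (2×9 = 18 days in).
2041-11-16 is 157 days after the start; 157 ÷ 9 = 17 remainder 4. Last occurrence in the window: #18 on 2041-11-12.
Occurrences #3 through #18: 16 in total.

16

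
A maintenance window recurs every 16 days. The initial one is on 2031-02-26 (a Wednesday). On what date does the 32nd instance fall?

2032-07-06

The 32nd occurrence is 31 intervals after the first: 31 × 16 = 496 days after 2031-02-26.
February has 28 days — 2 days to the end of February leaves 494.
From end of February to end of 2031 is 306 days (188 left).
January has 31 days (157 left).
February has 29 days (128 left).
March has 31 days (97 left).
April has 30 days (67 left).
May has 31 days (36 left).
June has 30 days (6 left).
6 days into July → 2032-07-06.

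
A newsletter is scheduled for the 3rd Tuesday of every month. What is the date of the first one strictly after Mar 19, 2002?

Mar 2002 starts on a Friday; its first Tuesday is the 5th, so the 3rd Tuesday is the 19th — Mar 19, 2002.
That is not after Mar 19, 2002, so look at Apr 2002.
Apr 2002 starts on a Monday; its first Tuesday is the 2nd, so the 3rd Tuesday is the 16th — Apr 16, 2002.

Apr 16, 2002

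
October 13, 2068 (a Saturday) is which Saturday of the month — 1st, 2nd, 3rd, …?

Day 13 falls in week ⌈13/7⌉ of the month.
Days 1–7 hold the 1st Saturday, 8–14 the 2nd, 15–21 the 3rd, 22–28 the 4th, 29–31 the 5th.
13 is in the range for the 2nd.

2nd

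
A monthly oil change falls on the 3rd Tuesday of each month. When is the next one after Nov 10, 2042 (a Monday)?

Nov 2042 starts on a Saturday; its first Tuesday is the 4th, so the 3rd Tuesday is the 18th — Nov 18, 2042.
Nov 18, 2042 is after Nov 10, 2042, so that is the next one.

Nov 18, 2042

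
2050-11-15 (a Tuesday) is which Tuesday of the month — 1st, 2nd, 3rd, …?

Day 15 falls in week ⌈15/7⌉ of the month.
Days 1–7 hold the 1st Tuesday, 8–14 the 2nd, 15–21 the 3rd, 22–28 the 4th, 29–31 the 5th.
15 is in the range for the 3rd.

3rd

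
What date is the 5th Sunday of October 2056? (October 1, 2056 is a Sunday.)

2056-10-29

October 2056 begins on a Sunday, so the first Sunday is October 1.
The 5th Sunday is 4 weeks later: 1 + 28 = 29.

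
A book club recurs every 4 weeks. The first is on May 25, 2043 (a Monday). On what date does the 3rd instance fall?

Jul 20, 2043

The 3rd occurrence is 2 intervals after the first: 2 × 28 = 56 days after May 25, 2043.
May has 31 days — 6 days to the end of May leaves 50.
Jun has 30 days (20 left).
20 days into Jul → Jul 20, 2043.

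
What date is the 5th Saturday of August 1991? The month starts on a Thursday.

August 1991 begins on a Thursday, so the first Saturday is August 3 (2 days later).
The 5th Saturday is 4 weeks later: 3 + 28 = 31.

31 August 1991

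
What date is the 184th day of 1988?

January has 31 days (184 − 31 = 153 remain).
February has 29 days (153 − 29 = 124 remain).
March has 31 days (124 − 31 = 93 remain).
April has 30 days (93 − 30 = 63 remain).
May has 31 days (63 − 31 = 32 remain).
June has 30 days (32 − 30 = 2 remain).
2 into July → July 2.

1988-07-02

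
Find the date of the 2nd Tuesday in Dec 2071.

Dec 8, 2071

The first Tuesday of Dec 2071 is Dec 1.
The 2nd Tuesday is 1 weeks later: 1 + 7 = 8.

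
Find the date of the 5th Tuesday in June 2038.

2038-06-29

The first Tuesday of June 2038 is June 1.
The 5th Tuesday is 4 weeks later: 1 + 28 = 29.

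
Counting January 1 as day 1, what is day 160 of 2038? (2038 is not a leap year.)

Jun 9, 2038

Jan has 31 days (160 − 31 = 129 remain).
Feb has 28 days (129 − 28 = 101 remain).
Mar has 31 days (101 − 31 = 70 remain).
Apr has 30 days (70 − 30 = 40 remain).
May has 31 days (40 − 31 = 9 remain).
9 into Jun → Jun 9.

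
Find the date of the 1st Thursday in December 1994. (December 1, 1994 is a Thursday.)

1 December 1994

December 1994 begins on a Thursday, so the first Thursday is December 1.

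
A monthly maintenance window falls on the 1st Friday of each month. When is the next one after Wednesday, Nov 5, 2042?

Nov 7, 2042

Nov 2042 starts on a Saturday, so its 1st Friday is Nov 7, 2042 (6 days in).
Nov 7, 2042 is after Nov 5, 2042, so that is the next one.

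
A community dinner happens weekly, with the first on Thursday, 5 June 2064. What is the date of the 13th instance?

The 13th occurrence is 12 intervals after the first: 12 × 7 = 84 days after 5 June 2064.
June has 30 days — 25 days to the end of June leaves 59.
July has 31 days (28 left).
28 days into August → 28 August 2064.

28 August 2064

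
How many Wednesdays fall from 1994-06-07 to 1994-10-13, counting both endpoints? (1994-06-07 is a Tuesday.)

1994-06-07 is a Tuesday; the first Wednesday on or after it is 1994-06-08 (1 day later).
From 1994-06-08 to 1994-10-13: 22 + 31 + 31 + 30 + 13 = 127 days (rest of June, July, August, September, October).
127 ÷ 7 = 18 full weeks with remainder 1, so 18 more Wednesdays after the first → 19.

19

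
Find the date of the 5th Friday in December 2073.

December 29, 2073

The first Friday of December 2073 is December 1.
The 5th Friday is 4 weeks later: 1 + 28 = 29.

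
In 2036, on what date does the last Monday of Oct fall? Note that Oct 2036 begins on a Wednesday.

Oct 27, 2036

Oct 2036 begins on a Wednesday, so the first Monday is Oct 6 (5 days later).
Oct 2036 has 31 days. Adding weeks: 6, 13, 20, 27 — the last one ≤ 31 is the 27th.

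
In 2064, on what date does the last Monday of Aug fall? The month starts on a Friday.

Aug 25, 2064

Aug 2064 begins on a Friday, so the first Monday is Aug 4 (3 days later).
Aug 2064 has 31 days. Adding weeks: 4, 11, 18, 25 — the last one ≤ 31 is the 25th.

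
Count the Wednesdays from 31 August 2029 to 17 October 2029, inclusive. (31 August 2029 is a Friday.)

7

31 August 2029 is a Friday; the first Wednesday on or after it is 5 September 2029 (5 days later).
From 5 September 2029 to 17 October 2029: 25 + 17 = 42 days (rest of September, October).
42 ÷ 7 = 6 full weeks with remainder 0, so 6 more Wednesdays after the first → 7.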